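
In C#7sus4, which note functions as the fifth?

Root of C#7sus4 = C#. The 5th is a perfect 5th: C# up a perfect 5th → G#.

G#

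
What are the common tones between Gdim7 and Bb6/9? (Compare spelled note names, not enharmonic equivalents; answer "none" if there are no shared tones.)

Gdim7 = G, Bb, Db, Fb.
Bb6/9 = Bb, D, F, G, C.
Shared: G, Bb.

G, Bb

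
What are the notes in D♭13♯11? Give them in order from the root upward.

D♭13♯11 is a dominant thirteenth sharp eleven built on Db.
Root: Db
Major 3rd (3rd): F
Perfect 5th (5th): Ab
Minor 7th (7th): Cb
Major 9th (9th): Eb
Augmented 11th (11th): G
Major 13th (13th): Bb

Db  F  Ab  Cb  Eb  G  Bb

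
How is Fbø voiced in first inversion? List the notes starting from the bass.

In root position, Fbø is Fb–Abb–Cbb–Ebb.
First inversion puts the third (Abb) in the bass.

Abb, Cbb, Ebb, Fb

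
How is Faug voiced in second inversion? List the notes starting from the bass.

Faug = F–A–C#; second inversion → fifth (C#) lowest.

C# – F – A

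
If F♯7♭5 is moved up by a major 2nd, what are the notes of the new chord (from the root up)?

A major 2nd up from F# is G#, so the new chord is G# dominant seventh flat five.
- root: G#
- major 3rd: B#
- diminished 5th: D
- minor 7th: F#

G#, B#, D, F#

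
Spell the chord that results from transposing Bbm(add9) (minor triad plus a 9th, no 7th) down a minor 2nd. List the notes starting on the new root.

Transposed root: B♭ → A (minor 2nd down). So we spell A minor added-ninth:
Root: A
Minor 3rd (3rd): C
Perfect 5th (5th): E
Major 9th (9th): B

A C E B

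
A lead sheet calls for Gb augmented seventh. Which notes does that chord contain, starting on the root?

G-flat  B-flat  D  F-flat

Gb augmented seventh is an augmented seventh built on G-flat.
Root: G-flat
Major 3rd (3rd): B-flat
Augmented 5th (5th): D
Minor 7th (7th): F-flat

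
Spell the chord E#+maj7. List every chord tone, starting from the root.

E# G## B## D##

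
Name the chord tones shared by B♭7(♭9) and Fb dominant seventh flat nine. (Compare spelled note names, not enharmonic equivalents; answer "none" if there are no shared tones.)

Ab – Cb

B♭7(♭9): Bb D F Ab Cb
Fb dominant seventh flat nine: Fb Ab Cb Ebb Gbb
Common to both → Ab, Cb.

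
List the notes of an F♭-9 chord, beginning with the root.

Root Fb, quality minor ninth:
- root: Fb
- minor 3rd: Abb
- perfect 5th: Cb
- minor 7th: Ebb
- major 9th: Gb

Fb, Abb, Cb, Ebb, Gb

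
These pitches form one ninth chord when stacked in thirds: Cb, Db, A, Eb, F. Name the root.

Db

Arranged so that each adjacent pair is a third by letter name: Db – F – A – Cb – Eb.
The bottom of that stack, Db, is the root (this is Db dominant ninth sharp five).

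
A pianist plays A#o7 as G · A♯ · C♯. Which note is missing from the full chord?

E

A#o7 = A♯, C♯, E, G. The voicing lacks the 5th (diminished 5th), E.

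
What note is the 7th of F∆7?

Root of F∆7 = F. The 7th is a major 7th: F up a major 7th → E.

E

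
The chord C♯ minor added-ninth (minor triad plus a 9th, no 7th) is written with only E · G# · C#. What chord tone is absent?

C♯ minor added-ninth = C#, E, G#, D#. The voicing lacks the 9th (major 9th), D#.

D#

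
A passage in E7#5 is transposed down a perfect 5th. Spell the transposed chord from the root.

A – C# – E# – G

E down a perfect 5th → A. New chord: A augmented seventh.
A — root
C# — major 3rd
E# — augmented 5th
G — minor 7th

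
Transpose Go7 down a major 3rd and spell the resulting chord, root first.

G down a major 3rd → Eb. New chord: Eb diminished seventh.
Eb — root
Gb — minor 3rd
Bbb — diminished 5th
Dbb — diminished 7th

Eb  Gb  Bbb  Dbb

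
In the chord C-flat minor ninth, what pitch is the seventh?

C-flat minor ninth is built on Cb; its 7th is a minor 7th above the root.
A seventh above C uses the letter B, and the minor 7th above Cb is Bbb.

Bbb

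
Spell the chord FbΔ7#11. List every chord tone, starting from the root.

Fb – Ab – Cb – Eb – Bb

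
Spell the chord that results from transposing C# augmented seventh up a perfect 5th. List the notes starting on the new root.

C-sharp up a perfect 5th → G-sharp. New chord: G-sharp augmented seventh.
G-sharp — root
B-sharp — major 3rd
D-double-sharp — augmented 5th
F-sharp — minor 7th

G-sharp, B-sharp, D-double-sharp, F-sharp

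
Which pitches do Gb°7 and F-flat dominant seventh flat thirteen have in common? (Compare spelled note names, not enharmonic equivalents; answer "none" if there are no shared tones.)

Dbb

Gb°7 = Gb, Bbb, Dbb, Fbb.
F-flat dominant seventh flat thirteen = Fb, Ab, Cb, Ebb, Dbb.
Shared: Dbb.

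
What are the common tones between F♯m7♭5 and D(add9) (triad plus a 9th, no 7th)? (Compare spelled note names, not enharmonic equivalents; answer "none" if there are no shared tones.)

F#, A, E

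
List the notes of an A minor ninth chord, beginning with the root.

A minor ninth: minor ninth on A.
A — root
C — minor 3rd
E — perfect 5th
G — minor 7th
B — major 9th

A  C  E  G  B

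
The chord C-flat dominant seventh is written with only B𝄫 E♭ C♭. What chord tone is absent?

The full C-flat dominant seventh chord is C♭, E♭, G♭, B𝄫.
Comparing with the voicing, the perfect 5th (5th) — G♭ — is absent.

G♭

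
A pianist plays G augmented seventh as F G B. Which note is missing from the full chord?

G augmented seventh = G, B, D#, F. The voicing lacks the 5th (augmented 5th), D#.

D#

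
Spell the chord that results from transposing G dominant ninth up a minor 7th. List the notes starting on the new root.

F, A, C, E-flat, G

G up a minor 7th → F. New chord: F dominant ninth.
F — root
A — major 3rd
C — perfect 5th
E-flat — minor 7th
G — major 9th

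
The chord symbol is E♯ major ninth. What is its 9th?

E♯ major ninth is built on E#; its 9th is a major 9th above the root.
A second above E uses the letter F, and the major 9th above E# is F##.

F##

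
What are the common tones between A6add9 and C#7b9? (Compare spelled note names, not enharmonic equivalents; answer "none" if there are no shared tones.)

C#, B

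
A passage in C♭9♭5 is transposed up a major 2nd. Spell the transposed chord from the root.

Transposed root: Cb → Db (major 2nd up). So we spell Db dominant ninth flat five:
root → Db
3rd (major 3rd) → F
5th (diminished 5th) → Abb
7th (minor 7th) → Cb
9th (major 9th) → Eb

Db – F – Abb – Cb – Eb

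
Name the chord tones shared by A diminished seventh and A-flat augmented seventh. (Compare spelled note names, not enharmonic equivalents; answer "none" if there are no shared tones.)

A diminished seventh = A, C, E-flat, G-flat.
A-flat augmented seventh = A-flat, C, E, G-flat.
Shared: C, G-flat.

C G-flat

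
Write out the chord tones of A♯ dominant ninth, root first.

A♯ dominant ninth: dominant ninth on A-sharp.
root → A-sharp
3rd (major 3rd) → C-double-sharp
5th (perfect 5th) → E-sharp
7th (minor 7th) → G-sharp
9th (major 9th) → B-sharp

A-sharp, C-double-sharp, E-sharp, G-sharp, B-sharp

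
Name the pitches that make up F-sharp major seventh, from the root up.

F#  A#  C#  E#

Root F#, quality major seventh:
root → F#
3rd (major 3rd) → A#
5th (perfect 5th) → C#
7th (major 7th) → E#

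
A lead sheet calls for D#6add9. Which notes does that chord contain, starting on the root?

D# – F## – A# – B# – E#

Root D#, quality six-nine:
Root: D#
Major 3rd (3rd): F##
Perfect 5th (5th): A#
Major 6th (6th): B#
Major 9th (9th): E#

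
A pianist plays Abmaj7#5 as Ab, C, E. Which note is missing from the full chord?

G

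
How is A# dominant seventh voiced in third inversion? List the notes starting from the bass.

G# A# C## E#

In root position, A# dominant seventh is A#–C##–E#–G#.
Third inversion puts the seventh (G#) in the bass.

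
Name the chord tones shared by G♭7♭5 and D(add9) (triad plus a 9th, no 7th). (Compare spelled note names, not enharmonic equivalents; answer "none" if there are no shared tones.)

none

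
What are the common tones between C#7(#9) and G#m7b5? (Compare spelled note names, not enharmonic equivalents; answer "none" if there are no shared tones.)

G# – B

C#7(#9): C# E# G# B D##
G#m7b5: G# B D F#
Common to both → G#, B.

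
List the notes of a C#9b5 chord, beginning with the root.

C#  E#  G  B  D#

Root C#, quality dominant ninth flat five:
Root: C#
Major 3rd (3rd): E#
Diminished 5th (5th): G
Minor 7th (7th): B
Major 9th (9th): D#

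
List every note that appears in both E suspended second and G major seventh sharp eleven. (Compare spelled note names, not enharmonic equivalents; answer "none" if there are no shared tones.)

E suspended second: E F-sharp B
G major seventh sharp eleven: G B D F-sharp C-sharp
Common to both → F-sharp, B.

F-sharp – B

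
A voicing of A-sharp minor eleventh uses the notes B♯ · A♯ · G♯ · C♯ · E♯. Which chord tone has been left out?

The full A-sharp minor eleventh chord is A♯, C♯, E♯, G♯, B♯, D♯.
Comparing with the voicing, the perfect 11th (11th) — D♯ — is absent.

D♯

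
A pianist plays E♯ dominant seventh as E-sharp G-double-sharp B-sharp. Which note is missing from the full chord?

D-sharp

The full E♯ dominant seventh chord is E-sharp, G-double-sharp, B-sharp, D-sharp.
Comparing with the voicing, the minor 7th (7th) — D-sharp — is absent.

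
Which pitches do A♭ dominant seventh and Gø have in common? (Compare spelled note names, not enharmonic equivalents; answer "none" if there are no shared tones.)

A♭ dominant seventh: Ab C Eb Gb
Gø: G Bb Db F
Common to both → none.

none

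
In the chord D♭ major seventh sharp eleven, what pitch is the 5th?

D♭ major seventh sharp eleven is built on D-flat; its 5th is a perfect 5th above the root.
A fifth above D uses the letter A, and the perfect 5th above D-flat is A-flat.

A-flat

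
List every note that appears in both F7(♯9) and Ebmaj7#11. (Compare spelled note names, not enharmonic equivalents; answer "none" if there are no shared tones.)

A, E♭

F7(♯9) = F, A, C, E♭, G♯.
Ebmaj7#11 = E♭, G, B♭, D, A.
Shared: A, E♭.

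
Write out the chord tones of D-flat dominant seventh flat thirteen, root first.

Db – F – Ab – Cb – Bbb

D-flat dominant seventh flat thirteen is a dominant seventh flat thirteen built on Db.
Root: Db
Major 3rd (3rd): F
Perfect 5th (5th): Ab
Minor 7th (7th): Cb
Minor 13th (13th): Bbb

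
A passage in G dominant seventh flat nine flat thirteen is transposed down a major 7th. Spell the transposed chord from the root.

G down a major 7th → A-flat. New chord: A-flat dominant seventh flat nine flat thirteen.
root → A-flat
3rd (major 3rd) → C
5th (perfect 5th) → E-flat
7th (minor 7th) → G-flat
9th (minor 9th) → B-double-flat
13th (minor 13th) → F-flat

A-flat  C  E-flat  G-flat  B-double-flat  F-flat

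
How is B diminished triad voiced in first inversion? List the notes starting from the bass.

In root position, B diminished triad is B–D–F.
First inversion puts the third (D) in the bass.

D, F, B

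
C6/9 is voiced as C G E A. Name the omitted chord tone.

The full C6/9 chord is C, E, G, A, D.
Comparing with the voicing, the major 9th (9th) — D — is absent.

D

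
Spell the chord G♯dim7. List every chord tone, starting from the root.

G# B D F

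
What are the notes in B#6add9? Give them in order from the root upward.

B# D## F## G## C##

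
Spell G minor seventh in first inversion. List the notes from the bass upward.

In root position, G minor seventh is G–B-flat–D–F.
First inversion puts the third (B-flat) in the bass.

B-flat, D, F, G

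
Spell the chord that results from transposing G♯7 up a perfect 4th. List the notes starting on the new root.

C#, E#, G#, B

G# up a perfect 4th → C#. New chord: C# dominant seventh.
root → C#
3rd (major 3rd) → E#
5th (perfect 5th) → G#
7th (minor 7th) → B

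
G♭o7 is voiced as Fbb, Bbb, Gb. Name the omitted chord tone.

G♭o7 = Gb, Bbb, Dbb, Fbb. The voicing lacks the 5th (diminished 5th), Dbb.

Dbb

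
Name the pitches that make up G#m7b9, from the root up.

G#, B, D#, F#, A

G#m7b9 is a minor seventh flat nine built on G#.
Root: G#
Minor 3rd (3rd): B
Perfect 5th (5th): D#
Minor 7th (7th): F#
Minor 9th (9th): A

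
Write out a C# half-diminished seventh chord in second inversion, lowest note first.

G  B  C#  E

In root position, C# half-diminished seventh is C#–E–G–B.
Second inversion puts the fifth (G) in the bass.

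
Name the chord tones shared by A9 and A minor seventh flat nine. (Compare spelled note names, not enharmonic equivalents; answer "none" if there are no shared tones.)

A9: A C# E G B
A minor seventh flat nine: A C E G Bb
Common to both → A, E, G.

A  E  G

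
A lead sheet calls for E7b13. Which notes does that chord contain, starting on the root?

E7b13 is a dominant seventh flat thirteen built on E.
E — root
G♯ — major 3rd
B — perfect 5th
D — minor 7th
C — minor 13th

E – G♯ – B – D – C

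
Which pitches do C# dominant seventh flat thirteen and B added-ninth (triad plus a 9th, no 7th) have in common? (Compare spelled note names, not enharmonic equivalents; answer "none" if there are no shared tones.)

C-sharp  B

C# dominant seventh flat thirteen = C-sharp, E-sharp, G-sharp, B, A.
B added-ninth = B, D-sharp, F-sharp, C-sharp.
Shared: C-sharp, B.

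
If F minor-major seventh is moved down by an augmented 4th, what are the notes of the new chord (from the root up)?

Cb, Ebb, Gb, Bb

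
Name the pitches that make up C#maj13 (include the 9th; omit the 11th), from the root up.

C♯ – E♯ – G♯ – B♯ – D♯ – A♯

C#maj13 is a major thirteenth built on C♯.
root → C♯
3rd (major 3rd) → E♯
5th (perfect 5th) → G♯
7th (major 7th) → B♯
9th (major 9th) → D♯
13th (major 13th) → A♯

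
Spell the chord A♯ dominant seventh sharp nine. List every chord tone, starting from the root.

A#, C##, E#, G#, B##

A♯ dominant seventh sharp nine: dominant seventh sharp nine on A#.
- root: A#
- major 3rd: C##
- perfect 5th: E#
- minor 7th: G#
- augmented 9th: B##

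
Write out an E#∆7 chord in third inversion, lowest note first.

D𝄪, E♯, G𝄪, B♯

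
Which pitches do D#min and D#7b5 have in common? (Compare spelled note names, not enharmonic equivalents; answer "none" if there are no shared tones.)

D#

D#min = D#, F#, A#.
D#7b5 = D#, F##, A, C#.
Shared: D#.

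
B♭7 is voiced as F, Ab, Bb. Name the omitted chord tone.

D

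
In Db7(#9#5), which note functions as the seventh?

C♭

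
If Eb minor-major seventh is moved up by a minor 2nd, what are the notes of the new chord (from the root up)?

E-flat up a minor 2nd → F-flat. New chord: F-flat minor-major seventh.
- root: F-flat
- minor 3rd: A-double-flat
- perfect 5th: C-flat
- major 7th: E-flat

F-flat – A-double-flat – C-flat – E-flat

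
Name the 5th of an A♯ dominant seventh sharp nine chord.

Root of A♯ dominant seventh sharp nine = A#. The 5th is a perfect 5th: A# up a perfect 5th → E#.

E#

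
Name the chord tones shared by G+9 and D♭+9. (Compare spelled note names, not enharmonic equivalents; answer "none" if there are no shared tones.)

F – A

G+9 = G, B, D♯, F, A.
D♭+9 = D♭, F, A, C♭, E♭.
Shared: F, A.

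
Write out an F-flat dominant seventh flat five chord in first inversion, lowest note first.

F-flat dominant seventh flat five = Fb–Ab–Cbb–Ebb; first inversion → third (Ab) lowest.

Ab – Cbb – Ebb – Fb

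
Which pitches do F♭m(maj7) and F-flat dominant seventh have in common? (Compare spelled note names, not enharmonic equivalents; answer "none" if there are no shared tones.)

Fb, Cb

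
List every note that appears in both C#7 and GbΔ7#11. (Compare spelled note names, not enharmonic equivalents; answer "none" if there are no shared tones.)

C#7 = C#, E#, G#, B.
GbΔ7#11 = Gb, Bb, Db, F, C.
Shared: none.

none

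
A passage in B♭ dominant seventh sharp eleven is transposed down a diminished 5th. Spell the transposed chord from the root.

Bb down a diminished 5th → E. New chord: E dominant seventh sharp eleven.
E — root
G# — major 3rd
B — perfect 5th
D — minor 7th
A# — augmented 11th

E – G# – B – D – A#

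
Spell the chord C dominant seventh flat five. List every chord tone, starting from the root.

C E G-flat B-flat

C dominant seventh flat five is a dominant seventh flat five built on C.
- root: C
- major 3rd: E
- diminished 5th: G-flat
- minor 7th: B-flat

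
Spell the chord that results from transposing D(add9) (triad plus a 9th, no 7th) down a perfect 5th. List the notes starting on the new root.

Transposed root: D → G (perfect 5th down). So we spell G added-ninth:
G — root
B — major 3rd
D — perfect 5th
A — major 9th

G, B, D, A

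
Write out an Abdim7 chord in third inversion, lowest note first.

Abdim7 = A♭–C♭–E𝄫–G𝄫; third inversion → seventh (G𝄫) lowest.

G𝄫, A♭, C♭, E𝄫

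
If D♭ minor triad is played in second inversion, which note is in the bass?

A-flat

D♭ minor triad in root position is D-flat–F-flat–A-flat.
Second inversion places the fifth in the bass, which is A-flat.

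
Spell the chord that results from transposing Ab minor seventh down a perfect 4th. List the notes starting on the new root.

Transposed root: A-flat → E-flat (perfect 4th down). So we spell E-flat minor seventh:
- root: E-flat
- minor 3rd: G-flat
- perfect 5th: B-flat
- minor 7th: D-flat

E-flat G-flat B-flat D-flat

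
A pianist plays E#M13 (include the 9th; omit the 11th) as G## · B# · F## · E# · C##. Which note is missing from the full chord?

D##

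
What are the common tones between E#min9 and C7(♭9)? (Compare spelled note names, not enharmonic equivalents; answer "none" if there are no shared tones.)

E#min9 = E#, G#, B#, D#, F##.
C7(♭9) = C, E, G, Bb, Db.
Shared: none.

none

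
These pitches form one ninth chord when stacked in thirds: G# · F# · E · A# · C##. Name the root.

Stacking in thirds gives F# – A# – C## – E – G#, so F# is the root — F# dominant ninth sharp five.

F#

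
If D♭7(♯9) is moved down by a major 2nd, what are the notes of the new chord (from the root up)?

Cb – Eb – Gb – Bbb – D

Transposed root: Db → Cb (major 2nd down). So we spell Cb dominant seventh sharp nine:
root → Cb
3rd (major 3rd) → Eb
5th (perfect 5th) → Gb
7th (minor 7th) → Bbb
9th (augmented 9th) → D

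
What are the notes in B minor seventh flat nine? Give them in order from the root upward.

B D F♯ A C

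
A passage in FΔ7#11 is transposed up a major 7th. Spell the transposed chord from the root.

E G# B D# A#

F up a major 7th → E. New chord: E major seventh sharp eleven.
E — root
G# — major 3rd
B — perfect 5th
D# — major 7th
A# — augmented 11th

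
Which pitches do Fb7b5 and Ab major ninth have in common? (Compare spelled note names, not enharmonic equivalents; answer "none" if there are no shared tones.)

A♭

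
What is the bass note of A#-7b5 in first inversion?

A#-7b5 in root position is A#–C#–E–G#.
First inversion places the third in the bass, which is C#.

C#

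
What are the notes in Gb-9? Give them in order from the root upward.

Gb-9: minor ninth on G♭.
Root: G♭
Minor 3rd (3rd): B𝄫
Perfect 5th (5th): D♭
Minor 7th (7th): F♭
Major 9th (9th): A♭

G♭ B𝄫 D♭ F♭ A♭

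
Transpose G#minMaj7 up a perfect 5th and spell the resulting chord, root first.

Transposed root: G# → D# (perfect 5th up). So we spell D# minor-major seventh:
Root: D#
Minor 3rd (3rd): F#
Perfect 5th (5th): A#
Major 7th (7th): C##

D# F# A# C##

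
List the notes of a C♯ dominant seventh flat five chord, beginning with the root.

C-sharp – E-sharp – G – B

C♯ dominant seventh flat five is a dominant seventh flat five built on C-sharp.
root → C-sharp
3rd (major 3rd) → E-sharp
5th (diminished 5th) → G
7th (minor 7th) → B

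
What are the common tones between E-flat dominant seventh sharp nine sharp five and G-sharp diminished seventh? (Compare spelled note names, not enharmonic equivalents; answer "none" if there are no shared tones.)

B

E-flat dominant seventh sharp nine sharp five = Eb, G, B, Db, F#.
G-sharp diminished seventh = G#, B, D, F.
Shared: B.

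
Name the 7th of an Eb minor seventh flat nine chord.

Eb minor seventh flat nine is built on Eb; its 7th is a minor 7th above the root.
A seventh above E uses the letter D, and the minor 7th above Eb is Db.

Db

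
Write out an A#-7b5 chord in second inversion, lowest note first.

A#-7b5 = A#–C#–E–G#; second inversion → fifth (E) lowest.

E  G#  A#  C#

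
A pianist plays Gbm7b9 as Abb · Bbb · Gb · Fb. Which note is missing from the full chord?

Db

Gbm7b9 = Gb, Bbb, Db, Fb, Abb. The voicing lacks the 5th (perfect 5th), Db.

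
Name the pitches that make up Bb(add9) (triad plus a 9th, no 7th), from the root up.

B♭, D, F, C

Bb(add9) is an added-ninth built on B♭.
B♭ — root
D — major 3rd
F — perfect 5th
C — major 9th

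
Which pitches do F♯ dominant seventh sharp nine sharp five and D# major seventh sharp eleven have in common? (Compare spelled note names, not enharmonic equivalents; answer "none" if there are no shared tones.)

F♯ dominant seventh sharp nine sharp five = F-sharp, A-sharp, C-double-sharp, E, G-double-sharp.
D# major seventh sharp eleven = D-sharp, F-double-sharp, A-sharp, C-double-sharp, G-double-sharp.
Shared: A-sharp, C-double-sharp, G-double-sharp.

A-sharp, C-double-sharp, G-double-sharp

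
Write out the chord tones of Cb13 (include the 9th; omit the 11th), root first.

Cb  Eb  Gb  Bbb  Db  Ab

Root Cb, quality dominant thirteenth:
Root: Cb
Major 3rd (3rd): Eb
Perfect 5th (5th): Gb
Minor 7th (7th): Bbb
Major 9th (9th): Db
Major 13th (13th): Ab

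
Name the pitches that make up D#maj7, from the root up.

D♯, F𝄪, A♯, C𝄪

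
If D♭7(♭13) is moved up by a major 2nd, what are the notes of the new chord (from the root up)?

Transposed root: Db → Eb (major 2nd up). So we spell Eb dominant seventh flat thirteen:
Root: Eb
Major 3rd (3rd): G
Perfect 5th (5th): Bb
Minor 7th (7th): Db
Minor 13th (13th): Cb

Eb, G, Bb, Db, Cb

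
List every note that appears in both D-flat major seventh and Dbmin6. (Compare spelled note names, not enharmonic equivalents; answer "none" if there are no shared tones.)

Db, Ab

D-flat major seventh = Db, F, Ab, C.
Dbmin6 = Db, Fb, Ab, Bb.
Shared: Db, Ab.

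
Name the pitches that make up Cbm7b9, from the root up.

Root Cb, quality minor seventh flat nine:
root → Cb
3rd (minor 3rd) → Ebb
5th (perfect 5th) → Gb
7th (minor 7th) → Bbb
9th (minor 9th) → Dbb

Cb, Ebb, Gb, Bbb, Dbb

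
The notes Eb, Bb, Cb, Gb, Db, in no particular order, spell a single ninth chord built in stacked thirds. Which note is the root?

Arranged so that each adjacent pair is a third by letter name: Cb – Eb – Gb – Bb – Db.
The bottom of that stack, Cb, is the root (this is Cb major ninth).

Cb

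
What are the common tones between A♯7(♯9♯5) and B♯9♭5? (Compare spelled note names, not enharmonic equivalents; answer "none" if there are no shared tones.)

A#, C##

A♯7(♯9♯5) = A#, C##, E##, G#, B##.
B♯9♭5 = B#, D##, F#, A#, C##.
Shared: A#, C##.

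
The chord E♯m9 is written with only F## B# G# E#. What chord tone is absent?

D#

The full E♯m9 chord is E#, G#, B#, D#, F##.
Comparing with the voicing, the minor 7th (7th) — D# — is absent.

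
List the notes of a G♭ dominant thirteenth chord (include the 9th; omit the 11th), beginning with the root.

G♭ dominant thirteenth: dominant thirteenth on Gb.
Gb — root
Bb — major 3rd
Db — perfect 5th
Fb — minor 7th
Ab — major 9th
Eb — major 13th

Gb, Bb, Db, Fb, Ab, Eb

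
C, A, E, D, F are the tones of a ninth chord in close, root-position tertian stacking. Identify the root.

D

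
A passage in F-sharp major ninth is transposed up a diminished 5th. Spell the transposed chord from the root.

A diminished 5th up from F# is C, so the new chord is C major ninth.
- root: C
- major 3rd: E
- perfect 5th: G
- major 7th: B
- major 9th: D

C – E – G – B – D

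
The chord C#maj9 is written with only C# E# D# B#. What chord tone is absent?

G#

The full C#maj9 chord is C#, E#, G#, B#, D#.
Comparing with the voicing, the perfect 5th (5th) — G# — is absent.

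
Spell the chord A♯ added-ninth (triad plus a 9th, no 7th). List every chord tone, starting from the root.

Root A-sharp, quality added-ninth:
Root: A-sharp
Major 3rd (3rd): C-double-sharp
Perfect 5th (5th): E-sharp
Major 9th (9th): B-sharp

A-sharp, C-double-sharp, E-sharp, B-sharp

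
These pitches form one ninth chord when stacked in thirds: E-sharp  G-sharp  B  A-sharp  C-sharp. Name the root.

A-sharp

Stacking in thirds gives A-sharp – C-sharp – E-sharp – G-sharp – B, so A-sharp is the root — A-sharp minor seventh flat nine.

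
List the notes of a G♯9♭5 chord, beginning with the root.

Root G♯, quality dominant ninth flat five:
G♯ — root
B♯ — major 3rd
D — diminished 5th
F♯ — minor 7th
A♯ — major 9th

G♯, B♯, D, F♯, A♯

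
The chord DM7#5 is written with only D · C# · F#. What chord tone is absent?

A#

DM7#5 = D, F#, A#, C#. The voicing lacks the 5th (augmented 5th), A#.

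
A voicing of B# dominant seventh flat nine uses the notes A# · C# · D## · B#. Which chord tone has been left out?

F##

The full B# dominant seventh flat nine chord is B#, D##, F##, A#, C#.
Comparing with the voicing, the perfect 5th (5th) — F## — is absent.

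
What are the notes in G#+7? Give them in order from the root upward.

G#, B#, D##, F#

G#+7: augmented seventh on G#.
root → G#
3rd (major 3rd) → B#
5th (augmented 5th) → D##
7th (minor 7th) → F#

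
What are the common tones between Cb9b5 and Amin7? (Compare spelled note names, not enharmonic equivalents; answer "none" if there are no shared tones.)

Cb9b5: Cb Eb Gbb Bbb Db
Amin7: A C E G
Common to both → none.

none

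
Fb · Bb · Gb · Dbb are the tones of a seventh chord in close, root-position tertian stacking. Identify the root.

Gb

Arranged so that each adjacent pair is a third by letter name: Gb – Bb – Dbb – Fb.
The bottom of that stack, Gb, is the root (this is Gb dominant seventh flat five).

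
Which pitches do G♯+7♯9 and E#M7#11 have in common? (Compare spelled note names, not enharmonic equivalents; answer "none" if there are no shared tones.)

G♯+7♯9 = G#, B#, D##, F#, A##.
E#M7#11 = E#, G##, B#, D##, A##.
Shared: B#, D##, A##.

B#, D##, A##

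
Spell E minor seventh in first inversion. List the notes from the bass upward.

In root position, E minor seventh is E–G–B–D.
First inversion puts the third (G) in the bass.

G, B, D, E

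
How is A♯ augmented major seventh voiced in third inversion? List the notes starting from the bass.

G## A# C## E##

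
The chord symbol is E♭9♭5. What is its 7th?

Db

Root of E♭9♭5 = Eb. The 7th is a minor 7th: Eb up a minor 7th → Db.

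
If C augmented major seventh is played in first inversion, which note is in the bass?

E

C augmented major seventh = C–E–G-sharp–B. First inversion → third in the bass = E.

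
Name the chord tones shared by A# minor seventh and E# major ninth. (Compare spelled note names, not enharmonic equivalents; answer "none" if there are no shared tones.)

E-sharp

A# minor seventh: A-sharp C-sharp E-sharp G-sharp
E# major ninth: E-sharp G-double-sharp B-sharp D-double-sharp F-double-sharp
Common to both → E-sharp.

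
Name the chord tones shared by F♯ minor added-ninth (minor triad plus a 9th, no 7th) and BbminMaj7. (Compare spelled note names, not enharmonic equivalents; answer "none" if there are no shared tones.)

F♯ minor added-ninth = F♯, A, C♯, G♯.
BbminMaj7 = B♭, D♭, F, A.
Shared: A.

A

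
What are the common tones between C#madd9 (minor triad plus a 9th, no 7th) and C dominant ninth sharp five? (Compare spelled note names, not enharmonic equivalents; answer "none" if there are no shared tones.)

C#madd9 = C#, E, G#, D#.
C dominant ninth sharp five = C, E, G#, Bb, D.
Shared: E, G#.

E – G#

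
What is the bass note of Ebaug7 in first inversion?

Ebaug7 = Eb–G–B–Db. First inversion → third in the bass = G.

G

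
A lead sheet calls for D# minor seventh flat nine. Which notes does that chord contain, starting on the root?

Root D#, quality minor seventh flat nine:
Root: D#
Minor 3rd (3rd): F#
Perfect 5th (5th): A#
Minor 7th (7th): C#
Minor 9th (9th): E

D#  F#  A#  C#  E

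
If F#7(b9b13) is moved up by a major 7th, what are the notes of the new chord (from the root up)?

E#, G##, B#, D#, F#, C#

A major 7th up from F# is E#, so the new chord is E# dominant seventh flat nine flat thirteen.
E# — root
G## — major 3rd
B# — perfect 5th
D# — minor 7th
F# — minor 9th
C# — minor 13th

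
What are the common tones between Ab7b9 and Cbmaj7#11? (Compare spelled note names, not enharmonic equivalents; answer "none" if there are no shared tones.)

Ab7b9: Ab C Eb Gb Bbb
Cbmaj7#11: Cb Eb Gb Bb F
Common to both → Eb, Gb.

Eb – Gb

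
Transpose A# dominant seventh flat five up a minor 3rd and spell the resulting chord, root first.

C# – E# – G – B

Transposed root: A# → C# (minor 3rd up). So we spell C# dominant seventh flat five:
C# — root
E# — major 3rd
G — diminished 5th
B — minor 7th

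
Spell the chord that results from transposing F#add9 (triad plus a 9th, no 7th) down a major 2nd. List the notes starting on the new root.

E  G#  B  F#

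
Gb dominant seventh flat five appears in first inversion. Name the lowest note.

Gb dominant seventh flat five in root position is Gb–Bb–Dbb–Fb.
First inversion places the third in the bass, which is Bb.

Bb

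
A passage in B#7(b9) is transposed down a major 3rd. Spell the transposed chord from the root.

Transposed root: B# → G# (major 3rd down). So we spell G# dominant seventh flat nine:
- root: G#
- major 3rd: B#
- perfect 5th: D#
- minor 7th: F#
- minor 9th: A

G#  B#  D#  F#  A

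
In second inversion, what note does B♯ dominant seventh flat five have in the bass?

B♯ dominant seventh flat five = B-sharp–D-double-sharp–F-sharp–A-sharp. Second inversion → fifth in the bass = F-sharp.

F-sharp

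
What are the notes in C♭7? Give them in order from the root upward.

Cb Eb Gb Bbb

C♭7 is a dominant seventh built on Cb.
Cb — root
Eb — major 3rd
Gb — perfect 5th
Bbb — minor 7th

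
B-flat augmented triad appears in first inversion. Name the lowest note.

B-flat augmented triad = B-flat–D–F-sharp. First inversion → third in the bass = D.

D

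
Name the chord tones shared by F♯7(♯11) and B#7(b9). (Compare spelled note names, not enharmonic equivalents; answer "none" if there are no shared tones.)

A♯, C♯, B♯

F♯7(♯11) = F♯, A♯, C♯, E, B♯.
B#7(b9) = B♯, D𝄪, F𝄪, A♯, C♯.
Shared: A♯, C♯, B♯.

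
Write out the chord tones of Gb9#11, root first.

Gb – Bb – Db – Fb – Ab – C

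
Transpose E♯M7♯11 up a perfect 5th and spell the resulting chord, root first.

A perfect 5th up from E# is B#, so the new chord is B# major seventh sharp eleven.
B# — root
D## — major 3rd
F## — perfect 5th
A## — major 7th
E## — augmented 11th

B# – D## – F## – A## – E##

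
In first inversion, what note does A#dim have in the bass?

C♯

A#dim = A♯–C♯–E. First inversion → third in the bass = C♯.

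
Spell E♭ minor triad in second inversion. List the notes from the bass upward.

In root position, E♭ minor triad is Eb–Gb–Bb.
Second inversion puts the fifth (Bb) in the bass.

Bb Eb Gb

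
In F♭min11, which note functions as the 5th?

Cb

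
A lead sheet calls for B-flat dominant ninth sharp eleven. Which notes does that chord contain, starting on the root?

B-flat dominant ninth sharp eleven is a dominant ninth sharp eleven built on B-flat.
- root: B-flat
- major 3rd: D
- perfect 5th: F
- minor 7th: A-flat
- major 9th: C
- augmented 11th: E

B-flat, D, F, A-flat, C, E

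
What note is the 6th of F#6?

Root of F#6 = F#. The 6th is a major 6th: F# up a major 6th → D#.

D#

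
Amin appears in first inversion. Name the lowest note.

C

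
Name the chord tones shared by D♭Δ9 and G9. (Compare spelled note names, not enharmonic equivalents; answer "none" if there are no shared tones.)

D♭Δ9: Db F Ab C Eb
G9: G B D F A
Common to both → F.

F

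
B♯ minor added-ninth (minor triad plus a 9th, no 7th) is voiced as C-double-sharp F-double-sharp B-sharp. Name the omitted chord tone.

The full B♯ minor added-ninth chord is B-sharp, D-sharp, F-double-sharp, C-double-sharp.
Comparing with the voicing, the minor 3rd (3rd) — D-sharp — is absent.

D-sharp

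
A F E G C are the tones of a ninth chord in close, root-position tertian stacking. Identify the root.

F

Arranged so that each adjacent pair is a third by letter name: F – A – C – E – G.
The bottom of that stack, F, is the root (this is F major ninth).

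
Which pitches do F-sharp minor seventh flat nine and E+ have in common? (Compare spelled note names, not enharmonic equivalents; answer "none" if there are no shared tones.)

E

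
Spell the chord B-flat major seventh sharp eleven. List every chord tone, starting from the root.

Bb, D, F, A, E

Root Bb, quality major seventh sharp eleven:
Bb — root
D — major 3rd
F — perfect 5th
A — major 7th
E — augmented 11th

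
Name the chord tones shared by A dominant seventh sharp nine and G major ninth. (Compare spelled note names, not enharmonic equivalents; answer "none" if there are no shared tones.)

A  G

A dominant seventh sharp nine = A, C-sharp, E, G, B-sharp.
G major ninth = G, B, D, F-sharp, A.
Shared: A, G.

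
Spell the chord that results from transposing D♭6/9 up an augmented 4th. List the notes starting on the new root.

G  B  D  E  A

Db up an augmented 4th → G. New chord: G six-nine.
- root: G
- major 3rd: B
- perfect 5th: D
- major 6th: E
- major 9th: A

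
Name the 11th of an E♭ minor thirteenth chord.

Ab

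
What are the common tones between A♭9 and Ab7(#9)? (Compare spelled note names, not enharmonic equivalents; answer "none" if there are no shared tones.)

A♭9: Ab C Eb Gb Bb
Ab7(#9): Ab C Eb Gb B
Common to both → Ab, C, Eb, Gb.

Ab  C  Eb  Gb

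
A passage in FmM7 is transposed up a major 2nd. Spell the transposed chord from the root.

G, B♭, D, F♯

F up a major 2nd → G. New chord: G minor-major seventh.
root → G
3rd (minor 3rd) → B♭
5th (perfect 5th) → D
7th (major 7th) → F♯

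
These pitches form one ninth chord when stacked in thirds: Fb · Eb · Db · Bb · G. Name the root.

Eb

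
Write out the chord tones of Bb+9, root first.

Bb+9 is a dominant ninth sharp five built on Bb.
root → Bb
3rd (major 3rd) → D
5th (augmented 5th) → F#
7th (minor 7th) → Ab
9th (major 9th) → C

Bb, D, F#, Ab, C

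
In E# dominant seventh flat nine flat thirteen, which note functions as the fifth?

Root of E# dominant seventh flat nine flat thirteen = E-sharp. The 5th is a perfect 5th: E-sharp up a perfect 5th → B-sharp.

B-sharp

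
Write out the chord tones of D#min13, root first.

D♯  F♯  A♯  C♯  E♯  G♯  B♯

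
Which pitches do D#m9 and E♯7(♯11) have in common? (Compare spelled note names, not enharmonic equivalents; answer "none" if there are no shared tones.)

D#, E#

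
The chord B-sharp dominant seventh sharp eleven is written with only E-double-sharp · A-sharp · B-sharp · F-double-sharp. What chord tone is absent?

D-double-sharp

B-sharp dominant seventh sharp eleven = B-sharp, D-double-sharp, F-double-sharp, A-sharp, E-double-sharp. The voicing lacks the 3rd (major 3rd), D-double-sharp.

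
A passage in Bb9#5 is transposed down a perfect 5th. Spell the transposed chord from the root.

A perfect 5th down from Bb is Eb, so the new chord is Eb dominant ninth sharp five.
Root: Eb
Major 3rd (3rd): G
Augmented 5th (5th): B
Minor 7th (7th): Db
Major 9th (9th): F

Eb G B Db F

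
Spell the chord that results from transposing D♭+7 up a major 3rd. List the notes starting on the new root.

F – A – C# – Eb

Db up a major 3rd → F. New chord: F augmented seventh.
- root: F
- major 3rd: A
- augmented 5th: C#
- minor 7th: Eb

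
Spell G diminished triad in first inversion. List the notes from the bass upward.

G diminished triad = G–B-flat–D-flat; first inversion → third (B-flat) lowest.

B-flat, D-flat, G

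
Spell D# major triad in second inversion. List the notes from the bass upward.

A#  D#  F##

In root position, D# major triad is D#–F##–A#.
Second inversion puts the fifth (A#) in the bass.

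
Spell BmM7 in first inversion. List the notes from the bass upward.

In root position, BmM7 is B–D–F#–A#.
First inversion puts the third (D) in the bass.

D, F#, A#, B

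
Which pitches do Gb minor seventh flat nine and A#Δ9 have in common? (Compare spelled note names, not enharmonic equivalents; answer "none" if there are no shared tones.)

Gb minor seventh flat nine = G♭, B𝄫, D♭, F♭, A𝄫.
A#Δ9 = A♯, C𝄪, E♯, G𝄪, B♯.
Shared: none.

none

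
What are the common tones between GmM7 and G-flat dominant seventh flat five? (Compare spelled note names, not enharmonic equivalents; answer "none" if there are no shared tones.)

GmM7 = G, B♭, D, F♯.
G-flat dominant seventh flat five = G♭, B♭, D𝄫, F♭.
Shared: B♭.

B♭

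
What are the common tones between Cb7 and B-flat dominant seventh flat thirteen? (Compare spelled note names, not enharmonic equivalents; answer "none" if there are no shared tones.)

Cb7: Cb Eb Gb Bbb
B-flat dominant seventh flat thirteen: Bb D F Ab Gb
Common to both → Gb.

Gb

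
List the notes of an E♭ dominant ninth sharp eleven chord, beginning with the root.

E♭ dominant ninth sharp eleven: dominant ninth sharp eleven on E-flat.
Root: E-flat
Major 3rd (3rd): G
Perfect 5th (5th): B-flat
Minor 7th (7th): D-flat
Major 9th (9th): F
Augmented 11th (11th): A

E-flat, G, B-flat, D-flat, F, A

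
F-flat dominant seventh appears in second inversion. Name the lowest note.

Cb

F-flat dominant seventh = Fb–Ab–Cb–Ebb. Second inversion → fifth in the bass = Cb.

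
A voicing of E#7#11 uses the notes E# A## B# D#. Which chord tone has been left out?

E#7#11 = E#, G##, B#, D#, A##. The voicing lacks the 3rd (major 3rd), G##.

G##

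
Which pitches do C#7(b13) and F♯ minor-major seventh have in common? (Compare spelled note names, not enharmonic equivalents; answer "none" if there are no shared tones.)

C#7(b13) = C#, E#, G#, B, A.
F♯ minor-major seventh = F#, A, C#, E#.
Shared: C#, E#, A.

C# – E# – A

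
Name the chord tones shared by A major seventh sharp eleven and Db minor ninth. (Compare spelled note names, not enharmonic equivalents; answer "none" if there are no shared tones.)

A major seventh sharp eleven = A, C-sharp, E, G-sharp, D-sharp.
Db minor ninth = D-flat, F-flat, A-flat, C-flat, E-flat.
Shared: none.

none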